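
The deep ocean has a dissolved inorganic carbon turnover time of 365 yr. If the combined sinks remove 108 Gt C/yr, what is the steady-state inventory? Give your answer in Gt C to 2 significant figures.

39000 Gt C

τ = M/F ⇒ M = τ × F = 365 × 108 = 39420 Gt C.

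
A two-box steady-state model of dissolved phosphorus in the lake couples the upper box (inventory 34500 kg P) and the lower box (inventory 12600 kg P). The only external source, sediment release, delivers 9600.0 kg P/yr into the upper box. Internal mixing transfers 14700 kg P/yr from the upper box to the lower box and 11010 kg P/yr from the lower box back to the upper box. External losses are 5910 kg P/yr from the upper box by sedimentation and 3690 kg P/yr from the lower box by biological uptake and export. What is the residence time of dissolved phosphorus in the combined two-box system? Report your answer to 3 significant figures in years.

4.91 yr

For the system as a whole, the A↔B exchange is internal and contributes nothing to the throughput; only the external sinks remove mass.
M_total = 34500 + 12600 = 47100 kg P.
ΣF_external_out = 5910 + 3690 = 9600.0 kg P/yr.
τ = M_total / ΣF_ext = 47100 / 9600.0 = 4.906 yr.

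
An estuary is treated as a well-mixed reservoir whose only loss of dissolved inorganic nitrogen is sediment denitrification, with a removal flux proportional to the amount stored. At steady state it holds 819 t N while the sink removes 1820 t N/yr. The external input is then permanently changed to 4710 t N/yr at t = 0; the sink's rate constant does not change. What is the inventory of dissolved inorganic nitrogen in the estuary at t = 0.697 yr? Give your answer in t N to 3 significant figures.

τ = M₀/F₀ = 819/1820 = 0.4500 yr; rate constant k = 1/τ.
New steady state M_∞ = F₁/k = F₁·τ = 4710 × 0.4500 = 2119.5 t N.
M(t) = M_∞ + (M₀ − M_∞)·e^(−t/τ); t/τ = 0.697/0.4500 = 1.549, so e^(−t/τ) = 0.2125.
M(t) = 2119.5 − 1300 × 0.2125 = 1843.2 t N.

1840 t N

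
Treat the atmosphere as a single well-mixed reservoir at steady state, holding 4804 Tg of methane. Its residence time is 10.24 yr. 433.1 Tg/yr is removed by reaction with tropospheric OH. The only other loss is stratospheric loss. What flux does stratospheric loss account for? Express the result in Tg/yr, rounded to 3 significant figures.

Total removal F = M/τ = 4804 / 10.24 = 469.1 Tg/yr.
Stratospheric loss = F − (433.1) = 469.1 − 433.1 = 36.04 Tg/yr.

36.0 Tg/yr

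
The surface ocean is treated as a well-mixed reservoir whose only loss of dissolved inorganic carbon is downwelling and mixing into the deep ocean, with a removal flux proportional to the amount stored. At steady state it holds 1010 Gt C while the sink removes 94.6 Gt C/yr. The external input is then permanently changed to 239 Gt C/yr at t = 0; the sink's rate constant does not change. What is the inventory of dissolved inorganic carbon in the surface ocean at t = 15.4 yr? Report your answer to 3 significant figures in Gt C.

2190 Gt C

The sink rate constant is k = F₀/M₀ = 94.6/1010 = 0.09366 yr⁻¹.
Solving dM/dt = F₁ − kM with M(0) = M₀ gives M(t) = F₁/k + (M₀ − F₁/k)·e^(−kt).
F₁/k = 239/0.09366 = 2551.7 Gt C; kt = 0.09366 × 15.4 = 1.442, e^(−kt) = 0.2364.
M(15.4) = 2551.7 + (1010 − 2551.7) × 0.2364 = 2551.7 − 364.4 = 2187.3 Gt C.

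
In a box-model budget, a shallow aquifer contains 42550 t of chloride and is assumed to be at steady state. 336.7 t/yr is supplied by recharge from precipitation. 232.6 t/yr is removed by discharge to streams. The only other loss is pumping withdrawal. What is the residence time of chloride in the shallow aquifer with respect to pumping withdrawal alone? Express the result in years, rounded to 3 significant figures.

409 yr

At steady state ΣF_in = ΣF_out.
ΣF_in = 336.70 t/yr.
Pumping withdrawal flux = ΣF_in − (232.6) = 336.70 − 232.6 = 104.1 t/yr.
τ = M / F = 42550 / 104.1 = 408.7 yr.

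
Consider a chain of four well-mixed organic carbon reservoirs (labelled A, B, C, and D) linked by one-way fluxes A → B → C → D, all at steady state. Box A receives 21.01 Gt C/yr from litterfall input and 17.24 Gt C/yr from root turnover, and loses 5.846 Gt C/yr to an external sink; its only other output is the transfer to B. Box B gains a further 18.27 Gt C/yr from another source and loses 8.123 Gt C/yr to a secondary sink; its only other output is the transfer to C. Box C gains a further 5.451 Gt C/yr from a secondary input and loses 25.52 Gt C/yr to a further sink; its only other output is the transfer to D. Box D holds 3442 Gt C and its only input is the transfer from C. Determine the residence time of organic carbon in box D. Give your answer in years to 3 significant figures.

153 yr

Box A: F(A→B) = (21.01 + 17.24) − 5.846 = 32.404 Gt C/yr.
Box B: F(B→C) = (32.404 + 18.27) − 8.123 = 42.551 Gt C/yr.
Box C: F(C→D) = (42.551 + 5.451) − 25.52 = 22.482 Gt C/yr.
Box D throughput = its input = 22.482 Gt C/yr; τ = 3442 / 22.482 = 153.1 yr.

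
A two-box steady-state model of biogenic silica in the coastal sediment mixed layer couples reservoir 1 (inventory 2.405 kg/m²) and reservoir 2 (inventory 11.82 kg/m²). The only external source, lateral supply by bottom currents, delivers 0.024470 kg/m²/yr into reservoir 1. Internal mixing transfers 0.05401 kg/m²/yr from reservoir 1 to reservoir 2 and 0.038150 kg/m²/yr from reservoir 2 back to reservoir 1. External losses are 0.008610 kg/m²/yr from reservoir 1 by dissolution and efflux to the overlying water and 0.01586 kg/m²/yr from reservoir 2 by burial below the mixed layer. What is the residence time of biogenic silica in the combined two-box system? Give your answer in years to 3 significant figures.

Treat the two boxes together as one reservoir: the mixing fluxes between them are internal recycling, so τ = ΣM / Σ(external losses).
M_total = 2.405 + 11.82 = 14.225 kg/m².
ΣF_external_out = 0.008610 + 0.01586 = 0.024470 kg/m²/yr.
τ = M_total / ΣF_ext = 14.225 / 0.024470 = 581.3 yr.

581 yr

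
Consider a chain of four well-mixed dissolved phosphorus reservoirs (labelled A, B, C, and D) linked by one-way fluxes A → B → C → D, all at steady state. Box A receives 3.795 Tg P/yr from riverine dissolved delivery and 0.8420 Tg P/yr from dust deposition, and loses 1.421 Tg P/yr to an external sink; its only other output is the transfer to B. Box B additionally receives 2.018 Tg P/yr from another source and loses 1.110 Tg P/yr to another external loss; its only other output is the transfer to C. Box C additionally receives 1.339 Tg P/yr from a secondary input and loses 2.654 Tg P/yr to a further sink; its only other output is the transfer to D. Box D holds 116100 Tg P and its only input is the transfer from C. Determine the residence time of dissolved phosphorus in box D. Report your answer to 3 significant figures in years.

41300 yr

Box A: F(A→B) = (3.795 + 0.8420) − 1.421 = 3.2160 Tg P/yr.
Box B: F(B→C) = (3.2160 + 2.018) − 1.110 = 4.1240 Tg P/yr.
Box C: F(C→D) = (4.1240 + 1.339) − 2.654 = 2.8090 Tg P/yr.
Box D throughput = its input = 2.8090 Tg P/yr; τ = 116100 / 2.8090 = 41330 yr.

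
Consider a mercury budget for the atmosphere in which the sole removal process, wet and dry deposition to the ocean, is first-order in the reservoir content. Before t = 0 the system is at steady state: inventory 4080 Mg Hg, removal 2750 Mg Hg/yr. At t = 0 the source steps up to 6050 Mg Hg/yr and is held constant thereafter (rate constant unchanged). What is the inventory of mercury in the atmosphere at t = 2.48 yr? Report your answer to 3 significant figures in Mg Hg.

8060 Mg Hg

Residence time τ = M₀/F₀ = 1.484 yr. The eventual steady state is M_∞ = M₀·(F₁/F₀) = 4080 × 6050/2750 = 8976.0 Mg Hg.
The anomaly ΔM(t) = M(t) − M_∞ decays as ΔM₀·e^(−t/τ) with ΔM₀ = 4080 − 8976.0 = −4896 Mg Hg.
At t = 2.48 yr, e^(−t/τ) = e^(−1.672) = 0.1880, so ΔM = −920.2 Mg Hg and M = 8976.0 − 920.2 = 8055.8 Mg Hg.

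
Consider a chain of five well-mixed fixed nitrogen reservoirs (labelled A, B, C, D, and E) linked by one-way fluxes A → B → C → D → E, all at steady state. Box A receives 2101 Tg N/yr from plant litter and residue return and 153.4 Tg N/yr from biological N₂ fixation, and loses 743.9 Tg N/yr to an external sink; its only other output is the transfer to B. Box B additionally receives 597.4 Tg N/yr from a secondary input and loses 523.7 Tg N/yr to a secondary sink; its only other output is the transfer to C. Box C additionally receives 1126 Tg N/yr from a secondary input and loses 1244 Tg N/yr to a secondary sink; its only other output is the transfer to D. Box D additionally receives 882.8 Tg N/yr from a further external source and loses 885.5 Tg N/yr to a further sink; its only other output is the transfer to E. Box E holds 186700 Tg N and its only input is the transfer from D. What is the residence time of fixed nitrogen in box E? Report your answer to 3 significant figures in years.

128 yr

Box A: F(A→B) = (2101 + 153.4) − 743.9 = 1510.5 Tg N/yr.
Box B: F(B→C) = (1510.5 + 597.4) − 523.7 = 1584.2 Tg N/yr.
Box C: F(C→D) = (1584.2 + 1126) − 1244 = 1466.2 Tg N/yr.
Box D: F(D→E) = (1466.2 + 882.8) − 885.5 = 1463.5 Tg N/yr.
Box E throughput = its input = 1463.5 Tg N/yr; τ = 186700 / 1463.5 = 127.6 yr.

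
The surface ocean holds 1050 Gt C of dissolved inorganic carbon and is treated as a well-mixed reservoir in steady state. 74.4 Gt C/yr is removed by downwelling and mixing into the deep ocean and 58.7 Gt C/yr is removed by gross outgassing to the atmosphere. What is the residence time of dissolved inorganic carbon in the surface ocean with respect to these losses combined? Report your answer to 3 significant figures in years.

7.89 yr

Total removal = 74.40 + 58.70 = 133.10 Gt C/yr.
τ = M / ΣF_out = 1050 / 133.10 = 7.889 yr.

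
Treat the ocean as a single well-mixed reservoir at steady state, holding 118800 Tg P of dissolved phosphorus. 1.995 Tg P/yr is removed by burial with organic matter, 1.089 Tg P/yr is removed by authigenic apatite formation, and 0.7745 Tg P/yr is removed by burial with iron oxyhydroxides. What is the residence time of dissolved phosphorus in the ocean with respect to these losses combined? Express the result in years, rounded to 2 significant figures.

31000 yr

Total removal = 1.995 + 1.089 + 0.7745 = 3.8585 Tg P/yr.
τ = M / ΣF_out = 118800 / 3.8585 = 30790 yr.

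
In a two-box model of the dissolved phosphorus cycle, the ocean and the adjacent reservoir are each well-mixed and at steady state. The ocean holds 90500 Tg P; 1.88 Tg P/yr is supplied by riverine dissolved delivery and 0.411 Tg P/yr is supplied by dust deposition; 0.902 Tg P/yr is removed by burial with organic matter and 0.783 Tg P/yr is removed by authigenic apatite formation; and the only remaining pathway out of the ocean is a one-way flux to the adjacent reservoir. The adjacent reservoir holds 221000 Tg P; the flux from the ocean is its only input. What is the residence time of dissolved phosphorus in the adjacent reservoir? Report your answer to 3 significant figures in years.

Balance the ocean: ΣF_in = 1.88 + 0.411 = 2.2910 Tg P/yr.
Flux to the adjacent reservoir = ΣF_in − (0.902 + 0.783) = 0.60600 Tg P/yr.
At steady state the output of the adjacent reservoir equals its input, 0.60600 Tg P/yr.
τ = M / F = 221000 / 0.60600 = 364700 yr.

365000 yr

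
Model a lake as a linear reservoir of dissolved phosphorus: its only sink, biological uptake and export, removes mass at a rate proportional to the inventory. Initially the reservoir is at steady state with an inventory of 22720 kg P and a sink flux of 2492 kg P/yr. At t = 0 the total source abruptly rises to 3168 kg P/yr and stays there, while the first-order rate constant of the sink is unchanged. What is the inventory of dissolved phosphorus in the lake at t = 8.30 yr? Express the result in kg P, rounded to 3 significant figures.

τ = M₀/F₀ = 22720/2492 = 9.117 yr; rate constant k = 1/τ.
New steady state M_∞ = F₁/k = F₁·τ = 3168 × 9.117 = 28883 kg P.
M(t) = M_∞ + (M₀ − M_∞)·e^(−t/τ); t/τ = 8.30/9.117 = 0.9104, so e^(−t/τ) = 0.4024.
M(t) = 28883 − 6163 × 0.4024 = 26403 kg P.

26400 kg P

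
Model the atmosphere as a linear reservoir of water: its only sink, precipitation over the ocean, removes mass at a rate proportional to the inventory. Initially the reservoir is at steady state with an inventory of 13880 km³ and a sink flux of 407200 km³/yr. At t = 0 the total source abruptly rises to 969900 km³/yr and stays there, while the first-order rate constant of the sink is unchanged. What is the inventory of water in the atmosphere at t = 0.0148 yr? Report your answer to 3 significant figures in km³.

20600 km³

Residence time τ = M₀/F₀ = 0.03409 yr. The eventual steady state is M_∞ = M₀·(F₁/F₀) = 13880 × 969900/407200 = 33060 km³.
The anomaly ΔM(t) = M(t) − M_∞ decays as ΔM₀·e^(−t/τ) with ΔM₀ = 13880 − 33060 = −19180 km³.
At t = 0.0148 yr, e^(−t/τ) = e^(−0.4342) = 0.6478, so ΔM = −12420 km³ and M = 33060 − 12420 = 20636 km³.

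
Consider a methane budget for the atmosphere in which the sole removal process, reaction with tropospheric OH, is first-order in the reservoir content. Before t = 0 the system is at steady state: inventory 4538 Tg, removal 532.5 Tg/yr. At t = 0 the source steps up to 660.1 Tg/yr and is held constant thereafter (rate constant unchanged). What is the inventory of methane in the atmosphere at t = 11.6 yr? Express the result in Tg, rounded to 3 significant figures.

5350 Tg

Residence time τ = M₀/F₀ = 8.522 yr. The eventual steady state is M_∞ = M₀·(F₁/F₀) = 4538 × 660.1/532.5 = 5625.4 Tg.
The anomaly ΔM(t) = M(t) − M_∞ decays as ΔM₀·e^(−t/τ) with ΔM₀ = 4538 − 5625.4 = −1087 Tg.
At t = 11.6 yr, e^(−t/τ) = e^(−1.361) = 0.2564, so ΔM = −278.8 Tg and M = 5625.4 − 278.8 = 5346.6 Tg.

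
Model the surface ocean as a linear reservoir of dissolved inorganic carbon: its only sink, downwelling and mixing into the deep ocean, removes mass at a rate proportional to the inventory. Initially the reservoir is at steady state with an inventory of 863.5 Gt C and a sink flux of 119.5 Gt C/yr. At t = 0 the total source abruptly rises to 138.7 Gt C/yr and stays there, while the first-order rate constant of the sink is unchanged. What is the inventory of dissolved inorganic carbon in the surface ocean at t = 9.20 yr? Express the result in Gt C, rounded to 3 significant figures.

Residence time τ = M₀/F₀ = 7.226 yr. The eventual steady state is M_∞ = M₀·(F₁/F₀) = 863.5 × 138.7/119.5 = 1002.2 Gt C.
The anomaly ΔM(t) = M(t) − M_∞ decays as ΔM₀·e^(−t/τ) with ΔM₀ = 863.5 − 1002.2 = −138.7 Gt C.
At t = 9.20 yr, e^(−t/τ) = e^(−1.273) = 0.2799, so ΔM = −38.84 Gt C and M = 1002.2 − 38.84 = 963.40 Gt C.

963 Gt C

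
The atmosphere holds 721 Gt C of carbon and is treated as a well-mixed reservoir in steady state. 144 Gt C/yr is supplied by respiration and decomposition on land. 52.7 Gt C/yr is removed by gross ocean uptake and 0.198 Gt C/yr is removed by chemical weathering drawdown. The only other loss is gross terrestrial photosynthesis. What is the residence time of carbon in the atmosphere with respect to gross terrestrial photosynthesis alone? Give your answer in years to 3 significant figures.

At steady state ΣF_in = ΣF_out.
ΣF_in = 144.00 Gt C/yr.
Gross terrestrial photosynthesis flux = ΣF_in − (52.7 + 0.198) = 144.00 − 52.90 = 91.10 Gt C/yr.
τ = M / F = 721 / 91.10 = 7.914 yr.

7.91 yr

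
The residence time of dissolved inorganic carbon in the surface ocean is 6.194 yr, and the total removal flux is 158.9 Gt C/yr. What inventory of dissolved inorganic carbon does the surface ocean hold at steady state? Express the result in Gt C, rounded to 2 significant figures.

980 Gt C

τ = M/F ⇒ M = τ × F = 6.194 × 158.9 = 984.2 Gt C.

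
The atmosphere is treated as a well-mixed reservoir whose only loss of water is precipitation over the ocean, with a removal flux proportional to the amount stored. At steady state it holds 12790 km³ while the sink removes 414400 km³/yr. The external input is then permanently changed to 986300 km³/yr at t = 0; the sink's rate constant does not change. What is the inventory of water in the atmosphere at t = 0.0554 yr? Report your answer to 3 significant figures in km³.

27500 km³

τ = M₀/F₀ = 12790/414400 = 0.03086 yr; rate constant k = 1/τ.
New steady state M_∞ = F₁/k = F₁·τ = 986300 × 0.03086 = 30441 km³.
M(t) = M_∞ + (M₀ − M_∞)·e^(−t/τ); t/τ = 0.0554/0.03086 = 1.795, so e^(−t/τ) = 0.1661.
M(t) = 30441 − 17650 × 0.1661 = 27509 km³.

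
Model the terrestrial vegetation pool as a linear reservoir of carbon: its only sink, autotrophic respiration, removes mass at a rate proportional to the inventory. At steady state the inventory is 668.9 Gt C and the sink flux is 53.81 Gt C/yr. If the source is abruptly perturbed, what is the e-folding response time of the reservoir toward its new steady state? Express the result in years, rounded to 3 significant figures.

12.4 yr

For a linear reservoir the response time equals the residence time τ = M/F.
τ = 668.9 / 53.81 = 12.43 yr.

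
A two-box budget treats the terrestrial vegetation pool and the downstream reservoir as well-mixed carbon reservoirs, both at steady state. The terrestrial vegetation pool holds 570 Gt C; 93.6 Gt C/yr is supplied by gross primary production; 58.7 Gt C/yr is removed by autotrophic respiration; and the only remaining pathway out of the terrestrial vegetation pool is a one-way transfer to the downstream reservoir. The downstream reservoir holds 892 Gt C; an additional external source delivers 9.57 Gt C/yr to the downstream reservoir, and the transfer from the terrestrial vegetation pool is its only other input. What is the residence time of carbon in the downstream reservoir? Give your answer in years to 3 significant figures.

20.1 yr

Balance the terrestrial vegetation pool: ΣF_in = 93.600 Gt C/yr.
Transfer to the downstream reservoir = ΣF_in − (58.7) = 34.900 Gt C/yr.
Total input to the downstream reservoir = 34.900 + 9.57 = 44.470 Gt C/yr; at steady state this equals its total output.
τ = M / F = 892 / 44.470 = 20.06 yr.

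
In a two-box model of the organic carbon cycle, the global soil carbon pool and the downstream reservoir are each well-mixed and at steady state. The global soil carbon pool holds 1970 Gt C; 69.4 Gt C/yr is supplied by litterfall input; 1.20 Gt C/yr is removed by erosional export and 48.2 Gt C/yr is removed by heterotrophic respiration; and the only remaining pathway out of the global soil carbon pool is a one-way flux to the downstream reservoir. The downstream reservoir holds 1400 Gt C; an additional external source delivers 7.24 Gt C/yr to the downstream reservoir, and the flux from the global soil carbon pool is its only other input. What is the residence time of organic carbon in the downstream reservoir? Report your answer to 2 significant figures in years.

51 yr

Balance the global soil carbon pool: ΣF_in = 69.400 Gt C/yr.
Flux to the downstream reservoir = ΣF_in − (1.20 + 48.2) = 20.000 Gt C/yr.
Total input to the downstream reservoir = 20.000 + 7.24 = 27.240 Gt C/yr; at steady state this equals its total output.
τ = M / F = 1400 / 27.240 = 51.40 yr.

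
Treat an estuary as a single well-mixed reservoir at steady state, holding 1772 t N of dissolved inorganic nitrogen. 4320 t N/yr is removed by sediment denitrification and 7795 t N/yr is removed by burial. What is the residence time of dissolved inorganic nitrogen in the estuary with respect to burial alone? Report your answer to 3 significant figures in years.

0.227 yr

Residence time with respect to a single sink: τ = M / F_sink.
τ = 1772 / 7795 = 0.2273 yr.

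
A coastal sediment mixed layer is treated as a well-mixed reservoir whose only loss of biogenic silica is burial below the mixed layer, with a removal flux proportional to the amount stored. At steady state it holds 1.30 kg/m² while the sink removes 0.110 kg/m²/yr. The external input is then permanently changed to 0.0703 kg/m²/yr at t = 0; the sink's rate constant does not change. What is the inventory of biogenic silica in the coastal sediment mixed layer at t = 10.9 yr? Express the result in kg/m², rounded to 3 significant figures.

1.02 kg/m²

Residence time τ = M₀/F₀ = 11.82 yr. The eventual steady state is M_∞ = M₀·(F₁/F₀) = 1.30 × 0.0703/0.110 = 0.83082 kg/m².
The anomaly ΔM(t) = M(t) − M_∞ decays as ΔM₀·e^(−t/τ) with ΔM₀ = 1.30 − 0.83082 = 0.4692 kg/m².
At t = 10.9 yr, e^(−t/τ) = e^(−0.9223) = 0.3976, so ΔM = 0.1865 kg/m² and M = 0.83082 + 0.1865 = 1.0174 kg/m².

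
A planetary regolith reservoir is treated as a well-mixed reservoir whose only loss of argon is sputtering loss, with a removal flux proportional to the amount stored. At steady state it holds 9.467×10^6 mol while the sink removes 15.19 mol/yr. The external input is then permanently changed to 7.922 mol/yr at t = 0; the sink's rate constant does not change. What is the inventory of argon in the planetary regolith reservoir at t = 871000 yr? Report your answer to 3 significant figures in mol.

Residence time τ = M₀/F₀ = 623200 yr. The eventual steady state is M_∞ = M₀·(F₁/F₀) = 9.467×10^6 × 7.922/15.19 = 4.9373×10^6 mol.
The anomaly ΔM(t) = M(t) − M_∞ decays as ΔM₀·e^(−t/τ) with ΔM₀ = 9.467×10^6 − 4.9373×10^6 = 4.530×10^6 mol.
At t = 871000 yr, e^(−t/τ) = e^(−1.398) = 0.2472, so ΔM = 1.120×10^6 mol and M = 4.9373×10^6 + 1.120×10^6 = 6.0571×10^6 mol.

6.06×10^6 mol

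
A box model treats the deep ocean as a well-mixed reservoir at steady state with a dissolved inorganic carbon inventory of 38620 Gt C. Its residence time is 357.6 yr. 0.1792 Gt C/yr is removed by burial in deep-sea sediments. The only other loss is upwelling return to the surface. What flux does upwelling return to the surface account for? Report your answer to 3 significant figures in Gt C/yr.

Total removal F = M/τ = 38620 / 357.6 = 108.0 Gt C/yr.
Upwelling return to the surface = F − (0.1792) = 108.0 − 0.1792 = 107.8 Gt C/yr.

108 Gt C/yr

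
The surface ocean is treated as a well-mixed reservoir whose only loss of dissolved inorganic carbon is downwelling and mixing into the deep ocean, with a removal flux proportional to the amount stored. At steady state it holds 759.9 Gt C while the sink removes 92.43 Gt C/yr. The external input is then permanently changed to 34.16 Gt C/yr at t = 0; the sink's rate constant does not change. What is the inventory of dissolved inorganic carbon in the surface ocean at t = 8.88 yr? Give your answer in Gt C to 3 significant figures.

τ = M₀/F₀ = 759.9/92.43 = 8.221 yr; rate constant k = 1/τ.
New steady state M_∞ = F₁/k = F₁·τ = 34.16 × 8.221 = 280.84 Gt C.
M(t) = M_∞ + (M₀ − M_∞)·e^(−t/τ); t/τ = 8.88/8.221 = 1.080, so e^(−t/τ) = 0.3396.
M(t) = 280.84 + 479.1 × 0.3396 = 443.51 Gt C.

444 Gt C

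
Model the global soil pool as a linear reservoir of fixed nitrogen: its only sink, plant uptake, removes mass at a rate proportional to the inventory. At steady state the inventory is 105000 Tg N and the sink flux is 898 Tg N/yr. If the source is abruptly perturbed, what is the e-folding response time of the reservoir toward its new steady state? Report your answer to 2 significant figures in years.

For a linear reservoir the response time equals the residence time τ = M/F.
τ = 105000 / 898 = 116.9 yr.

120 yr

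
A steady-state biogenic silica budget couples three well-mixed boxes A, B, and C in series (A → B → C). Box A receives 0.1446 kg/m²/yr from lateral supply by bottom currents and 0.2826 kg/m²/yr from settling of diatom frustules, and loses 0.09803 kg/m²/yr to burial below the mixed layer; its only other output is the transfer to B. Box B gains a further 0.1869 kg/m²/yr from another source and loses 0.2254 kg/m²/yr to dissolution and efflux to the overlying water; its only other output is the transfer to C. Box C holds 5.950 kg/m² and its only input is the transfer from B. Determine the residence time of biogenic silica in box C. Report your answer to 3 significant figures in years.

20.5 yr

Box A: F(A→B) = (0.1446 + 0.2826) − 0.09803 = 0.32917 kg/m²/yr.
Box B: F(B→C) = (0.32917 + 0.1869) − 0.2254 = 0.29067 kg/m²/yr.
Box C throughput = its input = 0.29067 kg/m²/yr; τ = 5.950 / 0.29067 = 20.47 yr.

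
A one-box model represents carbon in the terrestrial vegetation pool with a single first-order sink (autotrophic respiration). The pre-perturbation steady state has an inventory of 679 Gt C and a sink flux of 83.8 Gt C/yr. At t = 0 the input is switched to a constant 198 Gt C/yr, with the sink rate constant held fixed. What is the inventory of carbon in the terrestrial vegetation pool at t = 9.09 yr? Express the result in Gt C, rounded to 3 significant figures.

1300 Gt C

Residence time τ = M₀/F₀ = 8.103 yr. The eventual steady state is M_∞ = M₀·(F₁/F₀) = 679 × 198/83.8 = 1604.3 Gt C.
The anomaly ΔM(t) = M(t) − M_∞ decays as ΔM₀·e^(−t/τ) with ΔM₀ = 679 − 1604.3 = −925.3 Gt C.
At t = 9.09 yr, e^(−t/τ) = e^(−1.122) = 0.3257, so ΔM = −301.4 Gt C and M = 1604.3 − 301.4 = 1303.0 Gt C.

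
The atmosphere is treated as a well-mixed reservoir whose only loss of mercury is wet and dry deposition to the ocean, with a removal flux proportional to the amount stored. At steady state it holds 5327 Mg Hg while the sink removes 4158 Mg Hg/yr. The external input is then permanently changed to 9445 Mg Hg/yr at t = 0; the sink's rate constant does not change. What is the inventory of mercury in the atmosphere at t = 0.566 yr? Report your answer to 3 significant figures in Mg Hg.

τ = M₀/F₀ = 5327/4158 = 1.281 yr; rate constant k = 1/τ.
New steady state M_∞ = F₁/k = F₁·τ = 9445 × 1.281 = 12100 Mg Hg.
M(t) = M_∞ + (M₀ − M_∞)·e^(−t/τ); t/τ = 0.566/1.281 = 0.4418, so e^(−t/τ) = 0.6429.
M(t) = 12100 − 6773 × 0.6429 = 7745.9 Mg Hg.

7750 Mg Hg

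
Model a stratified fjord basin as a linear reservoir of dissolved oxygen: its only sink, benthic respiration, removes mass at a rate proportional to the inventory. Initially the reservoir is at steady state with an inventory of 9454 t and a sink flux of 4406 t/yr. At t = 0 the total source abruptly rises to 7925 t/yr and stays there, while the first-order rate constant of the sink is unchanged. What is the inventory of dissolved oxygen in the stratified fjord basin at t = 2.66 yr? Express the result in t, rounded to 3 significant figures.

The sink rate constant is k = F₀/M₀ = 4406/9454 = 0.4660 yr⁻¹.
Solving dM/dt = F₁ − kM with M(0) = M₀ gives M(t) = F₁/k + (M₀ − F₁/k)·e^(−kt).
F₁/k = 7925/0.4660 = 17005 t; kt = 0.4660 × 2.66 = 1.240, e^(−kt) = 0.2895.
M(2.66) = 17005 + (9454 − 17005) × 0.2895 = 17005 − 2186 = 14819 t.

14800 t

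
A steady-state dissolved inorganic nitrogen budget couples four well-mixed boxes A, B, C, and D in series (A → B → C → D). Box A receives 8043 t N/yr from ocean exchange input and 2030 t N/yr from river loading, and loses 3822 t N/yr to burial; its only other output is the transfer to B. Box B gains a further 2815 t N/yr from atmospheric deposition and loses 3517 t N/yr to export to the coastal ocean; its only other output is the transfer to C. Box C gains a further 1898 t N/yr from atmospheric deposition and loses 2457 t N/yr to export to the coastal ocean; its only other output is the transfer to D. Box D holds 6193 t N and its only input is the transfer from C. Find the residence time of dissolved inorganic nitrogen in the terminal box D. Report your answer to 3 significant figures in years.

Box A: F(A→B) = (8043 + 2030) − 3822 = 6251.0 t N/yr.
Box B: F(B→C) = (6251.0 + 2815) − 3517 = 5549.0 t N/yr.
Box C: F(C→D) = (5549.0 + 1898) − 2457 = 4990.0 t N/yr.
Box D throughput = its input = 4990.0 t N/yr; τ = 6193 / 4990.0 = 1.241 yr.

1.24 yr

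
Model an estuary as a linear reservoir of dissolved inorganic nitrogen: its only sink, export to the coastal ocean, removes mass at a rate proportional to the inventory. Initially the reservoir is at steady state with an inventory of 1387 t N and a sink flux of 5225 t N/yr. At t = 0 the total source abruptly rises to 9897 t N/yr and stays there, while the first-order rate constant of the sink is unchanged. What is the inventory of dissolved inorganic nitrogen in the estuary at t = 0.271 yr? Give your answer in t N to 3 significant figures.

2180 t N

τ = M₀/F₀ = 1387/5225 = 0.2655 yr; rate constant k = 1/τ.
New steady state M_∞ = F₁/k = F₁·τ = 9897 × 0.2655 = 2627.2 t N.
M(t) = M_∞ + (M₀ − M_∞)·e^(−t/τ); t/τ = 0.271/0.2655 = 1.021, so e^(−t/τ) = 0.3603.
M(t) = 2627.2 − 1240 × 0.3603 = 2180.4 t N.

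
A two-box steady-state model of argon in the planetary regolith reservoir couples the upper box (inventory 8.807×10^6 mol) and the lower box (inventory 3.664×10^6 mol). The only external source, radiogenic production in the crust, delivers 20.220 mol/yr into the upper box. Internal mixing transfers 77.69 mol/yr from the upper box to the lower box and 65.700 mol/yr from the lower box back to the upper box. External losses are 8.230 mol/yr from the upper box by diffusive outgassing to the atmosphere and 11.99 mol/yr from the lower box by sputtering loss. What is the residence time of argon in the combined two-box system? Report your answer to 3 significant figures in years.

For the system as a whole, the A↔B exchange is internal and contributes nothing to the throughput; only the external sinks remove mass.
M_total = 8.807×10^6 + 3.664×10^6 = 1.2471×10^7 mol.
ΣF_external_out = 8.230 + 11.99 = 20.220 mol/yr.
τ = M_total / ΣF_ext = 1.2471×10^7 / 20.220 = 616800 yr.

617000 yr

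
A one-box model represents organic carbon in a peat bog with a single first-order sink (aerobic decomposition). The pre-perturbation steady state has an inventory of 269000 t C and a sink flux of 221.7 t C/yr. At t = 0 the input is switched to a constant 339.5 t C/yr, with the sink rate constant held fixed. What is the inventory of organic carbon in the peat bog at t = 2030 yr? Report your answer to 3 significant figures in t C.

The sink rate constant is k = F₀/M₀ = 221.7/269000 = 0.0008242 yr⁻¹.
Solving dM/dt = F₁ − kM with M(0) = M₀ gives M(t) = F₁/k + (M₀ − F₁/k)·e^(−kt).
F₁/k = 339.5/0.0008242 = 411930 t C; kt = 0.0008242 × 2030 = 1.673, e^(−kt) = 0.1877.
M(2030) = 411930 + (269000 − 411930) × 0.1877 = 411930 − 26820 = 385110 t C.

385000 t C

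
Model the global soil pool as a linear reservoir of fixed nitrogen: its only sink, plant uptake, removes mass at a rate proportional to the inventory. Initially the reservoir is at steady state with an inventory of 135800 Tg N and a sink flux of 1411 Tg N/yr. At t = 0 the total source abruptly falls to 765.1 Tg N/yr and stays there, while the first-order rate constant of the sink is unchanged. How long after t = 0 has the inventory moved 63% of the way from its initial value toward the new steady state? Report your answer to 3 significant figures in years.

τ = M₀/F₀ = 135800/1411 = 96.24 yr.
The remaining gap fraction is e^(−t/τ); 63% covered ⇒ e^(−t/τ) = 0.370.
t = −τ ln(0.370) = 96.24 × 0.9943 = 95.69 yr.

95.7 yr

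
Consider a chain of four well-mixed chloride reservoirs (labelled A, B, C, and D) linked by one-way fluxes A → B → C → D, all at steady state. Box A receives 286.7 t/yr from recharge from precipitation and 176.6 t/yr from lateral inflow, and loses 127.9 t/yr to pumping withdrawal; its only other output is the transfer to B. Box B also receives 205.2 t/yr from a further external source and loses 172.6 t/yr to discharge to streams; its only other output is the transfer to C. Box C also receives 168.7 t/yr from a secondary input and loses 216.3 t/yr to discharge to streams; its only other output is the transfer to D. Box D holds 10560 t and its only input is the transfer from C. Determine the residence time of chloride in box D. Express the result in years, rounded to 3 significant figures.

33.0 yr

Box A: F(A→B) = (286.7 + 176.6) − 127.9 = 335.40 t/yr.
Box B: F(B→C) = (335.40 + 205.2) − 172.6 = 368.00 t/yr.
Box C: F(C→D) = (368.00 + 168.7) − 216.3 = 320.40 t/yr.
Box D throughput = its input = 320.40 t/yr; τ = 10560 / 320.40 = 32.96 yr.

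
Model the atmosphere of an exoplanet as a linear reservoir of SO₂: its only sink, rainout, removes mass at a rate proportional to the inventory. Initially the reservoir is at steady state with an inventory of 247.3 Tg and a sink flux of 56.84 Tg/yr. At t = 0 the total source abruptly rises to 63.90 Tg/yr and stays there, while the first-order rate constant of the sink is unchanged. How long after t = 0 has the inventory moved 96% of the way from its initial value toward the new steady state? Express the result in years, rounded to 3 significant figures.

14.0 yr

τ = M₀/F₀ = 247.3/56.84 = 4.351 yr.
The remaining gap fraction is e^(−t/τ); 96% covered ⇒ e^(−t/τ) = 0.0400.
t = −τ ln(0.0400) = 4.351 × 3.219 = 14.00 yr.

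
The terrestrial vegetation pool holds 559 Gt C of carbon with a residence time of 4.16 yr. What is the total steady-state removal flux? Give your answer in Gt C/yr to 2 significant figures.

130 Gt C/yr

F = M / τ = 559 / 4.16 = 134.4 Gt C/yr.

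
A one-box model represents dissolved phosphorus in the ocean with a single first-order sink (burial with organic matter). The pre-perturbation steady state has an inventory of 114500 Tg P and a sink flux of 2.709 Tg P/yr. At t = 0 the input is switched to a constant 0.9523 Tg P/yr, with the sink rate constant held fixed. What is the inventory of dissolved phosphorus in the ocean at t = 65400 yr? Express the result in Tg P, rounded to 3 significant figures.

Residence time τ = M₀/F₀ = 42270 yr. The eventual steady state is M_∞ = M₀·(F₁/F₀) = 114500 × 0.9523/2.709 = 40250 Tg P.
The anomaly ΔM(t) = M(t) − M_∞ decays as ΔM₀·e^(−t/τ) with ΔM₀ = 114500 − 40250 = 74250 Tg P.
At t = 65400 yr, e^(−t/τ) = e^(−1.547) = 0.2128, so ΔM = 15800 Tg P and M = 40250 + 15800 = 56052 Tg P.

56100 Tg P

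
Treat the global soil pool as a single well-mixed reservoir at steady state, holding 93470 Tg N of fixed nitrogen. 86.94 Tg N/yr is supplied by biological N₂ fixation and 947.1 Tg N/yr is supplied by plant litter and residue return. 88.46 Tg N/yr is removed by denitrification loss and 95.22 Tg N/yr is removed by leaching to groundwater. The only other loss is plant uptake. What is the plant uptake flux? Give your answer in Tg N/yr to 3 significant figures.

At steady state ΣF_in = ΣF_out.
ΣF_in = 86.94 + 947.1 = 1034.0 Tg N/yr.
Plant uptake flux = ΣF_in − (88.46 + 95.22) = 1034.0 − 183.7 = 850.4 Tg N/yr.

850 Tg N/yr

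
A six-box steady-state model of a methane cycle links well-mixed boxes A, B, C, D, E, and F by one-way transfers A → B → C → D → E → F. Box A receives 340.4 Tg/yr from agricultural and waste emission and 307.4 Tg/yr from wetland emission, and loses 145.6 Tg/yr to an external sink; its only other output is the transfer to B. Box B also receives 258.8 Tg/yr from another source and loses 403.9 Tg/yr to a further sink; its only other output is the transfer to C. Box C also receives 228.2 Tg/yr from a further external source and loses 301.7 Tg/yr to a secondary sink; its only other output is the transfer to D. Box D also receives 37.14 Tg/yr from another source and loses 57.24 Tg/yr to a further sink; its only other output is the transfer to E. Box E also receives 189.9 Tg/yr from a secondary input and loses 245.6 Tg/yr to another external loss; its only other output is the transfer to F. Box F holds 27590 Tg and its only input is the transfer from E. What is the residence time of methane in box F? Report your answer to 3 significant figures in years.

133 yr

Box A: F(A→B) = (340.4 + 307.4) − 145.6 = 502.20 Tg/yr.
Box B: F(B→C) = (502.20 + 258.8) − 403.9 = 357.10 Tg/yr.
Box C: F(C→D) = (357.10 + 228.2) − 301.7 = 283.60 Tg/yr.
Box D: F(D→E) = (283.60 + 37.14) − 57.24 = 263.50 Tg/yr.
Box E: F(E→F) = (263.50 + 189.9) − 245.6 = 207.80 Tg/yr.
Box F throughput = its input = 207.80 Tg/yr; τ = 27590 / 207.80 = 132.8 yr.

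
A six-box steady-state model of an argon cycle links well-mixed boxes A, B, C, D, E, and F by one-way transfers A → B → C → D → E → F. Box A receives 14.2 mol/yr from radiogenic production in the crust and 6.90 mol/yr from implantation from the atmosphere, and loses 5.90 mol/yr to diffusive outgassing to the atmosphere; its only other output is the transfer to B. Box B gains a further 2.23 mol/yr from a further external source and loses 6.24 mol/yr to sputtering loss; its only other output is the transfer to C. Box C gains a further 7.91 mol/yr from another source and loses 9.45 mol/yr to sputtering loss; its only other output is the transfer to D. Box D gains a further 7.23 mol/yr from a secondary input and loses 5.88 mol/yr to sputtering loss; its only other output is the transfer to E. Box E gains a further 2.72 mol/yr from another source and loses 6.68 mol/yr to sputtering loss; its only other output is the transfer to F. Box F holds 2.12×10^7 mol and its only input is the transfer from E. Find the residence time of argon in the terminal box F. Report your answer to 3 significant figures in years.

Box A: F(A→B) = (14.2 + 6.90) − 5.90 = 15.200 mol/yr.
Box B: F(B→C) = (15.200 + 2.23) − 6.24 = 11.190 mol/yr.
Box C: F(C→D) = (11.190 + 7.91) − 9.45 = 9.6500 mol/yr.
Box D: F(D→E) = (9.6500 + 7.23) − 5.88 = 11.000 mol/yr.
Box E: F(E→F) = (11.000 + 2.72) − 6.68 = 7.0400 mol/yr.
Box F throughput = its input = 7.0400 mol/yr; τ = 2.12×10^7 / 7.0400 = 3.011×10^6 yr.

3.01×10^6 yr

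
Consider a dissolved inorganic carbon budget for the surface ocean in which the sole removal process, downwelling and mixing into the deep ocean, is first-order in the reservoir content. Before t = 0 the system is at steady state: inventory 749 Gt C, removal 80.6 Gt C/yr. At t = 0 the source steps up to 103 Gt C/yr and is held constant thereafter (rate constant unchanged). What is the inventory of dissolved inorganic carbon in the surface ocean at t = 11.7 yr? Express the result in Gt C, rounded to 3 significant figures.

898 Gt C

τ = M₀/F₀ = 749/80.6 = 9.293 yr; rate constant k = 1/τ.
New steady state M_∞ = F₁/k = F₁·τ = 103 × 9.293 = 957.16 Gt C.
M(t) = M_∞ + (M₀ − M_∞)·e^(−t/τ); t/τ = 11.7/9.293 = 1.259, so e^(−t/τ) = 0.2839.
M(t) = 957.16 − 208.2 × 0.2839 = 898.06 Gt C.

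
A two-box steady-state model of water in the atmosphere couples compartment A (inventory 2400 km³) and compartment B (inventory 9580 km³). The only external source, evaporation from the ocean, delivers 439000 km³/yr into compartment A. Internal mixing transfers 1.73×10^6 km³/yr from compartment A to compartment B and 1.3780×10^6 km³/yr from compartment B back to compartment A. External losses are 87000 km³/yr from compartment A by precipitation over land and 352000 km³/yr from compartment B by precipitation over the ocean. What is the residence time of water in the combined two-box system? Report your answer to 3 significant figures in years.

0.0273 yr

For the system as a whole, the A↔B exchange is internal and contributes nothing to the throughput; only the external sinks remove mass.
M_total = 2400 + 9580 = 11980 km³.
ΣF_external_out = 87000 + 352000 = 439000 km³/yr.
τ = M_total / ΣF_ext = 11980 / 439000 = 0.02729 yr.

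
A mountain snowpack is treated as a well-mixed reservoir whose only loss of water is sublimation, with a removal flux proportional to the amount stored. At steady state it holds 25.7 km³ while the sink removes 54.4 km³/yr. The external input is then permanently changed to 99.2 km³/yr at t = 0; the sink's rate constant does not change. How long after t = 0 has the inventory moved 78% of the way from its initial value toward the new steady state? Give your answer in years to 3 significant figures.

τ = M₀/F₀ = 25.7/54.4 = 0.4724 yr.
The remaining gap fraction is e^(−t/τ); 78% covered ⇒ e^(−t/τ) = 0.220.
t = −τ ln(0.220) = 0.4724 × 1.514 = 0.7153 yr.

0.715 yr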